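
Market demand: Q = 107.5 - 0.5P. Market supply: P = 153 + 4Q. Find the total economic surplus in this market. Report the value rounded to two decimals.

Rewriting demand in inverse form: P = 215 - 2Q.
Setting demand equal to supply, 62 = 6Q, so Q* = 10.3333 and P* = 194.3333.
Total surplus is the full triangle between the curves from 0 to Q*: (1/2)(10.3333)(215 - 153) = 320.3333.

320.33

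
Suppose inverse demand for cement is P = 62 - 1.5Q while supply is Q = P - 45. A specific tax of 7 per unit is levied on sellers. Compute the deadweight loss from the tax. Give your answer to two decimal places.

Rewriting supply in inverse form: P = 45 + Q.
Without the tax, 62 - 1.5Q = 45 + Q so Q* = 6.8 and P* = 51.8.
A tax on sellers shifts supply up by 7: 62 - 1.5Q = 45 + Q + 7, so Q_t = 4. Buyers pay P_b = 56; sellers receive P_s = P_b - 7 = 49.
Deadweight loss is the triangle between the curves from Q_t to Q*: (1/2)(6.8 - 4)(7) = 9.8.

9.80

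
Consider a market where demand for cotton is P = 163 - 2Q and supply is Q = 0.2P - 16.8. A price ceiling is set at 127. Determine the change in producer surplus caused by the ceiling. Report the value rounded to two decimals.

-133.52

Rewriting supply in inverse form: P = 84 + 5Q.
Without the control, 163 - 2Q = 84 + 5Q so Q* = 11.2857 and P* = 140.4286.
At P = 127, sellers supply (127 - 84)/5 = 8.6 while buyers want more, so the quantity traded is 8.6 at price 127.
PS goes from (1/2)(11.2857)(56.4286) = 318.4184 to 184.9 (computed as (127 - 84)(8.6) - (1/2)(5)(8.6)^2), a change of -133.5184.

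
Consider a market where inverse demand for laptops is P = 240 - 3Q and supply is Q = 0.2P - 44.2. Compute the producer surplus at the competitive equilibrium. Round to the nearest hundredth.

Rewriting supply in inverse form: P = 221 + 5Q.
Setting demand equal to supply, 19 = 8Q, so Q* = 2.375 and P* = 232.875.
The supply curve's price intercept is 221, so PS = (1/2)(Q*)(P* - 221) = (1/2)(2.375)(11.875) = 14.1016.

14.10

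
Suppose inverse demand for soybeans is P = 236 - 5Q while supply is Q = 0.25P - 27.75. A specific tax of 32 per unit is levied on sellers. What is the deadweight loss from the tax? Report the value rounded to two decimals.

56.89

Rewriting supply in inverse form: P = 111 + 4Q.
Pre-tax equilibrium: 236 - 5Q = 111 + 4Q gives Q* = 13.8889, P* = 166.5556.
With the tax, sellers need 32 more per unit: 236 - 5Q = 111 + 4Q + 32, so Q_t = 10.3333. Buyers pay P_b = 184.3333; sellers receive P_s = P_b - 32 = 152.3333.
Deadweight loss is the triangle between the curves from Q_t to Q*: (1/2)(13.8889 - 10.3333)(32) = 56.8889.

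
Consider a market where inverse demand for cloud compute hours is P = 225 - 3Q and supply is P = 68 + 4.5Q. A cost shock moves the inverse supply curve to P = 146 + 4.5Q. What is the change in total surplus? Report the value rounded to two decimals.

Initial equilibrium: Q_0 = 20.9333, P_0 = 162.2; CS_0 = (1/2)(20.9333)(62.8) = 657.3067, PS_0 = (1/2)(20.9333)(94.2) = 985.96.
New equilibrium: 225 - 3Q = 146 + 4.5Q gives Q_1 = 10.5333, P_1 = 193.4; CS_1 = 166.4267, PS_1 = 249.64.
Change in total surplus = (166.4267 + 249.64) - (657.3067 + 985.96) = -1227.2.

-1227.20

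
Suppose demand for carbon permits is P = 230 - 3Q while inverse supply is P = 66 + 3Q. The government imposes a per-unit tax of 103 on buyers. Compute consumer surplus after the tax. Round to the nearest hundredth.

155.04

Pre-tax equilibrium: 230 - 3Q = 66 + 3Q gives Q* = 27.3333, P* = 148.
With the tax, buyers' net willingness to pay falls by 103: (230 - 103) - 3Q = 66 + 3Q, so Q_t = 10.1667. Buyers pay P_b = 199.5; sellers receive P_s = P_b - 103 = 96.5.
Consumer surplus is the triangle under demand above P_b: (1/2)(10.1667)(230 - 199.5) = 155.0417.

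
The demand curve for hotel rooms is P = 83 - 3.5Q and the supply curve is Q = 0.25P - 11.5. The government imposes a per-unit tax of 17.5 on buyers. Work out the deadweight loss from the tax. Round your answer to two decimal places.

20.42

Rewriting supply in inverse form: P = 46 + 4Q.
Without the tax, 83 - 3.5Q = 46 + 4Q so Q* = 4.9333 and P* = 65.7333.
A tax on buyers shifts demand down by 17.5: (83 - 17.5) - 3.5Q = 46 + 4Q, so Q_t = 2.6. Buyers pay P_b = 73.9; sellers receive P_s = P_b - 17.5 = 56.4.
Deadweight loss is the triangle between the curves from Q_t to Q*: (1/2)(4.9333 - 2.6)(17.5) = 20.4167.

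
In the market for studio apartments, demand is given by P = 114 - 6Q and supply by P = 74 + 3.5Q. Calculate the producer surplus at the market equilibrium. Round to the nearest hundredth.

31.02

Set 114 - 6Q = 74 + 3.5Q, which gives 40 = 9.5Q, so Q* = 4.2105 and P* = 114 - 6(4.2105) = 88.7368.
PS is the area between P* and the supply curve from 0 to Q*: (1/2)(4.2105)(14.7368) = 31.0249.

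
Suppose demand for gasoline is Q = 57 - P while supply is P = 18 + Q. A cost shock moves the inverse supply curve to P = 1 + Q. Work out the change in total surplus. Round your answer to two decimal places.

403.75

Rewriting demand in inverse form: P = 57 - Q.
Initial equilibrium: Q_0 = 19.5, P_0 = 37.5; CS_0 = (1/2)(19.5)(19.5) = 190.125, PS_0 = (1/2)(19.5)(19.5) = 190.125.
New equilibrium: 57 - Q = 1 + Q gives Q_1 = 28, P_1 = 29; CS_1 = 392, PS_1 = 392.
Change in total surplus = (392 + 392) - (190.125 + 190.125) = 403.75.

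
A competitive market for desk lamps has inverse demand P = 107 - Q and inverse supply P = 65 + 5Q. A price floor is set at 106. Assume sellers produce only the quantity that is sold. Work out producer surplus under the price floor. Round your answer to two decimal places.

38.50

Without the control, 107 - Q = 65 + 5Q so Q* = 7 and P* = 100.
At P = 106, buyers demand (107 - 106)/1 = 1 while sellers would supply more, so the quantity traded is 1 at price 106.
The supply price at Q = 1 is 70. PS is the trapezoid between 106 and supply over [0, 1]: (1/2)[(106 - 65) + (106 - 70)](1) = 38.5.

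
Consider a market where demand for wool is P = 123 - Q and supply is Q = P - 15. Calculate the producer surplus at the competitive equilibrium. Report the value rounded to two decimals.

Rewriting supply in inverse form: P = 15 + Q.
Setting demand equal to supply, 108 = 2Q, so Q* = 54 and P* = 69.
The supply curve's price intercept is 15, so PS = (1/2)(Q*)(P* - 15) = (1/2)(54)(54) = 1458.

1458.00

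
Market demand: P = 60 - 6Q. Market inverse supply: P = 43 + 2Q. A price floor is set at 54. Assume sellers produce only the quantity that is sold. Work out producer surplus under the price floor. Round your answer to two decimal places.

Free-market equilibrium: 60 - 6Q = 43 + 2Q gives Q* = 2.125, P* = 47.25.
At the floor price 54, quantity demanded is (60 - 54)/6 = 1; demand is the short side, so Q = 1 trades at P = 54.
The supply price at Q = 1 is 45. PS is the trapezoid between 54 and supply over [0, 1]: (1/2)[(54 - 43) + (54 - 45)](1) = 10.

10.00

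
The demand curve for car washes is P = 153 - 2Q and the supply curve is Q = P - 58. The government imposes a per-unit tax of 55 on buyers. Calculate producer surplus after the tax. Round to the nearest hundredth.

88.89

Rewriting supply in inverse form: P = 58 + Q.
Pre-tax equilibrium: 153 - 2Q = 58 + Q gives Q* = 31.6667, P* = 89.6667.
A tax on buyers shifts demand down by 55: (153 - 55) - 2Q = 58 + Q, so Q_t = 13.3333. Buyers pay P_b = 126.3333; sellers receive P_s = P_b - 55 = 71.3333.
PS = (1/2)(Q_t)(P_s - 58) = (1/2)(13.3333)(13.3333) = 88.8889.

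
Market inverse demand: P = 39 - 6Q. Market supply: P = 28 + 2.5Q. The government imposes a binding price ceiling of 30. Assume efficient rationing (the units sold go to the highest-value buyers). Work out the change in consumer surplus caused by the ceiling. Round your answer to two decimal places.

Without the control, 39 - 6Q = 28 + 2.5Q so Q* = 1.2941 and P* = 31.2353.
At P = 30, sellers supply (30 - 28)/2.5 = 0.8 while buyers want more, so the quantity traded is 0.8 at price 30.
CS goes from (1/2)(1.2941)(7.7647) = 5.0242 to 5.28 (computed as (39 - 30)(0.8) - (1/2)(6)(0.8)^2), a change of 0.2558.

0.26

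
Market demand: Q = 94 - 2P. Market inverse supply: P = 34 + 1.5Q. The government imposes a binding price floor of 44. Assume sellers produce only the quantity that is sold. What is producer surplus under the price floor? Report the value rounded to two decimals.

33.00

Rewriting demand in inverse form: P = 47 - 0.5Q.
Free-market equilibrium: 47 - 0.5Q = 34 + 1.5Q gives Q* = 6.5, P* = 43.75.
At the floor price 44, quantity demanded is (47 - 44)/0.5 = 6; demand is the short side, so Q = 6 trades at P = 44.
The supply price at Q = 6 is 43. PS is the trapezoid between 44 and supply over [0, 6]: (1/2)[(44 - 34) + (44 - 43)](6) = 33.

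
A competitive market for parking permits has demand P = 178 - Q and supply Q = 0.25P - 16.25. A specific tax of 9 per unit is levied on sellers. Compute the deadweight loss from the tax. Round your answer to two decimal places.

8.10

Rewriting supply in inverse form: P = 65 + 4Q.
Pre-tax equilibrium: 178 - Q = 65 + 4Q gives Q* = 22.6, P* = 155.4.
A tax on sellers shifts supply up by 9: 178 - Q = 65 + 4Q + 9, so Q_t = 20.8. Buyers pay P_b = 157.2; sellers receive P_s = P_b - 9 = 148.2.
The welfare triangle lost has base Q* - Q_t = 1.8 and height t = 9, so DWL = (1/2)(1.8)(9) = 8.1.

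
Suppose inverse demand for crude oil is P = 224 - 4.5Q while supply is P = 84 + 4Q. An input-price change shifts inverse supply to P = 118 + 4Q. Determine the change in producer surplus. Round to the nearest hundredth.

-231.53

Initial equilibrium: Q_0 = 16.4706, P_0 = 149.8824; CS_0 = (1/2)(16.4706)(74.1176) = 610.3806, PS_0 = (1/2)(16.4706)(65.8824) = 542.5606.
New equilibrium: 224 - 4.5Q = 118 + 4Q gives Q_1 = 12.4706, P_1 = 167.8824; CS_1 = 349.91, PS_1 = 311.0311.
Change in producer surplus = 311.0311 - 542.5606 = -231.5294.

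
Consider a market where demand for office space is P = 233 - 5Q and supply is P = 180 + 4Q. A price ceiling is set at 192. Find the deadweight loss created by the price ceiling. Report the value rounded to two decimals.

Without the control, 233 - 5Q = 180 + 4Q so Q* = 5.8889 and P* = 203.5556.
At the ceiling price 192, quantity supplied is (192 - 180)/4 = 3; supply is the short side, so Q = 3 trades at P = 192.
At Q = 3 the demand price is 218 and the supply price is 192. Deadweight loss is the triangle between the curves from 3 to 5.8889: (1/2)(218 - 192)(5.8889 - 3) = 37.5556.

37.56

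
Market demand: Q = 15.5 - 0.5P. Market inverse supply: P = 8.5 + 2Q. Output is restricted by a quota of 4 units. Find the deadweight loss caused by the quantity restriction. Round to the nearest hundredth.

5.28

Rewriting demand in inverse form: P = 31 - 2Q.
Without the quota, 31 - 2Q = 8.5 + 2Q gives Q* = 5.625.
At Q = 4 the demand price is 31 - 2(4) = 23 and the supply price is 8.5 + 2(4) = 16.5.
Deadweight loss is the triangle between the curves from 4 to 5.625: (1/2)(23 - 16.5)(5.625 - 4) = 5.2812.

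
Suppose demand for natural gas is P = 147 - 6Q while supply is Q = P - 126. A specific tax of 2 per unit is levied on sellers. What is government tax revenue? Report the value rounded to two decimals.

5.43

Rewriting supply in inverse form: P = 126 + Q.
Without the tax, 147 - 6Q = 126 + Q so Q* = 3 and P* = 129.
A tax on sellers shifts supply up by 2: 147 - 6Q = 126 + Q + 2, so Q_t = 2.7143. Buyers pay P_b = 130.7143; sellers receive P_s = P_b - 2 = 128.7143.
Revenue is the tax times quantity traded: 2 x 2.7143 = 5.4286.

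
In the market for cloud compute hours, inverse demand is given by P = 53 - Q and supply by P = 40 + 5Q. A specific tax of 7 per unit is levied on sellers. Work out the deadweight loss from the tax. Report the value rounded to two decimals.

Without the tax, 53 - Q = 40 + 5Q so Q* = 2.1667 and P* = 50.8333.
With the tax, sellers need 7 more per unit: 53 - Q = 40 + 5Q + 7, so Q_t = 1. Buyers pay P_b = 52; sellers receive P_s = P_b - 7 = 45.
Deadweight loss is the triangle between the curves from Q_t to Q*: (1/2)(2.1667 - 1)(7) = 4.0833.

4.08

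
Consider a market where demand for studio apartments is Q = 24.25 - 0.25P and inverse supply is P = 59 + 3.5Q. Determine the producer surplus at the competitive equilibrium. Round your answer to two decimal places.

44.92

Rewriting demand in inverse form: P = 97 - 4Q.
Setting demand equal to supply, 38 = 7.5Q, so Q* = 5.0667 and P* = 76.7333.
PS is the area between P* and the supply curve from 0 to Q*: (1/2)(5.0667)(17.7333) = 44.9244.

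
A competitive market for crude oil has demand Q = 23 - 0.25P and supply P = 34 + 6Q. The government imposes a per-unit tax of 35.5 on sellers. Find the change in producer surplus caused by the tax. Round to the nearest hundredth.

-85.73

Rewriting demand in inverse form: P = 92 - 4Q.
Pre-tax equilibrium: 92 - 4Q = 34 + 6Q gives Q* = 5.8, P* = 68.8.
With the tax, sellers need 35.5 more per unit: 92 - 4Q = 34 + 6Q + 35.5, so Q_t = 2.25. Buyers pay P_b = 83; sellers receive P_s = P_b - 35.5 = 47.5.
Producers lose the trapezoid between P_s and P* out to Q_t plus the triangle from Q_t to Q*: change in PS = 15.1875 - 100.92 = -85.7325.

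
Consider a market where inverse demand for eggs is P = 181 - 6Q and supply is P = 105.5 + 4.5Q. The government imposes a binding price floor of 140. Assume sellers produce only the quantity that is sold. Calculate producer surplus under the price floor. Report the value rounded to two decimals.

130.69

Free-market equilibrium: 181 - 6Q = 105.5 + 4.5Q gives Q* = 7.1905, P* = 137.8571.
At P = 140, buyers demand (181 - 140)/6 = 6.8333 while sellers would supply more, so the quantity traded is 6.8333 at price 140.
The supply price at Q = 6.8333 is 136.25. PS is the trapezoid between 140 and supply over [0, 6.8333]: (1/2)[(140 - 105.5) + (140 - 136.25)](6.8333) = 130.6875.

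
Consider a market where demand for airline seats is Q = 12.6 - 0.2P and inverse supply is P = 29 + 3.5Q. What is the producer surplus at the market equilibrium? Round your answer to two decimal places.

28.00

Rewriting demand in inverse form: P = 63 - 5Q.
Setting demand equal to supply, 34 = 8.5Q, so Q* = 4 and P* = 43.
Producer surplus is the triangle above supply below P*: (1/2)(4)(43 - 29) = (1/2)(4)(14) = 28.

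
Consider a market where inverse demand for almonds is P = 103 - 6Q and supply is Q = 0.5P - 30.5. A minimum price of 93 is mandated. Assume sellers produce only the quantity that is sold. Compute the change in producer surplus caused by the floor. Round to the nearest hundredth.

22.99

Rewriting supply in inverse form: P = 61 + 2Q.
Without the control, 103 - 6Q = 61 + 2Q so Q* = 5.25 and P* = 71.5.
At the floor price 93, quantity demanded is (103 - 93)/6 = 1.6667; demand is the short side, so Q = 1.6667 trades at P = 93.
PS goes from (1/2)(5.25)(10.5) = 27.5625 to 50.5556 (computed as (93 - 61)(1.6667) - (1/2)(2)(1.6667)^2), a change of 22.9931.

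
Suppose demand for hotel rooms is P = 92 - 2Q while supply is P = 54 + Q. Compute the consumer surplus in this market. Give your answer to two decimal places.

160.44

Set 92 - 2Q = 54 + Q, which gives 38 = 3Q, so Q* = 12.6667 and P* = 92 - 2(12.6667) = 66.6667.
Consumer surplus is the triangle under demand above P*: (1/2)(12.6667)(92 - 66.6667) = (1/2)(12.6667)(25.3333) = 160.4444.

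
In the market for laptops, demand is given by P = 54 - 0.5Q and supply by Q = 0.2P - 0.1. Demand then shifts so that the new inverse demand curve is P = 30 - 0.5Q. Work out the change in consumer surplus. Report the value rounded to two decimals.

-16.46

Rewriting supply in inverse form: P = 0.5 + 5Q.
Initial equilibrium: Q_0 = 9.7273, P_0 = 49.1364; CS_0 = (1/2)(9.7273)(4.8636) = 23.655, PS_0 = (1/2)(9.7273)(48.6364) = 236.5496.
New equilibrium: 30 - 0.5Q = 0.5 + 5Q gives Q_1 = 5.3636, P_1 = 27.3182; CS_1 = 7.1921, PS_1 = 71.9215.
Change in consumer surplus = 7.1921 - 23.655 = -16.4628.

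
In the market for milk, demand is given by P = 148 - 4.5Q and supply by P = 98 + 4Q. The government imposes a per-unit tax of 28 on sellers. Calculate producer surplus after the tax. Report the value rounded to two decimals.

Without the tax, 148 - 4.5Q = 98 + 4Q so Q* = 5.8824 and P* = 121.5294.
A tax on sellers shifts supply up by 28: 148 - 4.5Q = 98 + 4Q + 28, so Q_t = 2.5882. Buyers pay P_b = 136.3529; sellers receive P_s = P_b - 28 = 108.3529.
Producer surplus is the triangle above supply below P_s: (1/2)(2.5882)(108.3529 - 98) = 13.3979.

13.40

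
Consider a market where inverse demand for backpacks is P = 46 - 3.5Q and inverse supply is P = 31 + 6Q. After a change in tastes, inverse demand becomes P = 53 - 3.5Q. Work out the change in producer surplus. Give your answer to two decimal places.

Initial equilibrium: Q_0 = 1.5789, P_0 = 40.4737; CS_0 = (1/2)(1.5789)(5.5263) = 4.3629, PS_0 = (1/2)(1.5789)(9.4737) = 7.4792.
New equilibrium: 53 - 3.5Q = 31 + 6Q gives Q_1 = 2.3158, P_1 = 44.8947; CS_1 = 9.385, PS_1 = 16.0886.
Change in producer surplus = 16.0886 - 7.4792 = 8.6094.

8.61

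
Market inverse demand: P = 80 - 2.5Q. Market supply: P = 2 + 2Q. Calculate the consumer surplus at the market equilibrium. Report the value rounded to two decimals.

375.56

Setting demand equal to supply, 78 = 4.5Q, so Q* = 17.3333 and P* = 36.6667.
CS is the area between the demand curve and P* from 0 to Q*: (1/2)(17.3333)(43.3333) = 375.5556.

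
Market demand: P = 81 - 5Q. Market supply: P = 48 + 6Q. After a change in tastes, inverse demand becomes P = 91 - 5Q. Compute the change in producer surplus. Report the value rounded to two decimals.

18.84

Initial equilibrium: Q_0 = 3, P_0 = 66; CS_0 = (1/2)(3)(15) = 22.5, PS_0 = (1/2)(3)(18) = 27.
New equilibrium: 91 - 5Q = 48 + 6Q gives Q_1 = 3.9091, P_1 = 71.4545; CS_1 = 38.2025, PS_1 = 45.843.
Change in producer surplus = 45.843 - 27 = 18.843.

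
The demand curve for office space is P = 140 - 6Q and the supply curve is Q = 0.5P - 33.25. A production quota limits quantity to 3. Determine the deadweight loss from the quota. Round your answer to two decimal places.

153.14

Rewriting supply in inverse form: P = 66.5 + 2Q.
Without the quota, 140 - 6Q = 66.5 + 2Q gives Q* = 9.1875.
At Q = 3 the demand price is 140 - 6(3) = 122 and the supply price is 66.5 + 2(3) = 72.5.
DWL = (1/2)(gap between curves at 3) x (Q* - 3) = (1/2)(49.5)(6.1875) = 153.1406.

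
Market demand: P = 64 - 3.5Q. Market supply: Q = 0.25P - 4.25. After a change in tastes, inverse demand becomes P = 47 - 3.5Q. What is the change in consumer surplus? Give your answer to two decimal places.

Rewriting supply in inverse form: P = 17 + 4Q.
Initial equilibrium: Q_0 = 6.2667, P_0 = 42.0667; CS_0 = (1/2)(6.2667)(21.9333) = 68.7244, PS_0 = (1/2)(6.2667)(25.0667) = 78.5422.
New equilibrium: 47 - 3.5Q = 17 + 4Q gives Q_1 = 4, P_1 = 33; CS_1 = 28, PS_1 = 32.
Change in consumer surplus = 28 - 68.7244 = -40.7244.

-40.72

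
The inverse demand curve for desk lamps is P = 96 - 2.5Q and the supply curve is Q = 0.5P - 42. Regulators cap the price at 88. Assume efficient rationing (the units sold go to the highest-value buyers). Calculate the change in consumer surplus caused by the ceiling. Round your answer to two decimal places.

Rewriting supply in inverse form: P = 84 + 2Q.
Free-market equilibrium: 96 - 2.5Q = 84 + 2Q gives Q* = 2.6667, P* = 89.3333.
At the ceiling price 88, quantity supplied is (88 - 84)/2 = 2; supply is the short side, so Q = 2 trades at P = 88.
CS goes from (1/2)(2.6667)(6.6667) = 8.8889 to 11 (computed as (96 - 88)(2) - (1/2)(2.5)(2)^2), a change of 2.1111.

2.11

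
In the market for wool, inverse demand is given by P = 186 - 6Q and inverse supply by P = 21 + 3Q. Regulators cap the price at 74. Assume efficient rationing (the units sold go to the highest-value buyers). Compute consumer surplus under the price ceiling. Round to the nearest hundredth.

1042.33

Without the control, 186 - 6Q = 21 + 3Q so Q* = 18.3333 and P* = 76.
At P = 74, sellers supply (74 - 21)/3 = 17.6667 while buyers want more, so the quantity traded is 17.6667 at price 74.
The demand price at Q = 17.6667 is 80. CS is the trapezoid between demand and 74 over [0, 17.6667]: (1/2)[(186 - 74) + (80 - 74)](17.6667) = 1042.3333.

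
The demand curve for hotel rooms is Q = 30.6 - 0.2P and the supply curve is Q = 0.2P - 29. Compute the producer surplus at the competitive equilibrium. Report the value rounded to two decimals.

1.60

Rewriting demand in inverse form: P = 153 - 5Q.
Rewriting supply in inverse form: P = 145 + 5Q.
Equilibrium: 153 - 5Q = 145 + 5Q, so Q* = 0.8 and P* = 149.
The supply curve's price intercept is 145, so PS = (1/2)(Q*)(P* - 145) = (1/2)(0.8)(4) = 1.6.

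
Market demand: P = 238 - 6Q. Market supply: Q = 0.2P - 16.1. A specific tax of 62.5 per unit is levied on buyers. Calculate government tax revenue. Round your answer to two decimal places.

Rewriting supply in inverse form: P = 80.5 + 5Q.
Without the tax, 238 - 6Q = 80.5 + 5Q so Q* = 14.3182 and P* = 152.0909.
A tax on buyers shifts demand down by 62.5: (238 - 62.5) - 6Q = 80.5 + 5Q, so Q_t = 8.6364. Buyers pay P_b = 186.1818; sellers receive P_s = P_b - 62.5 = 123.6818.
Tax revenue = t x Q_t = 62.5 x 8.6364 = 539.7727.

539.77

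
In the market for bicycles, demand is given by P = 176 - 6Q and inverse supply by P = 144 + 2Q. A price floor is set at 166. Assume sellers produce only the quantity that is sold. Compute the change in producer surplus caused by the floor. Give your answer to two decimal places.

17.89

Without the control, 176 - 6Q = 144 + 2Q so Q* = 4 and P* = 152.
At P = 166, buyers demand (176 - 166)/6 = 1.6667 while sellers would supply more, so the quantity traded is 1.6667 at price 166.
PS goes from (1/2)(4)(8) = 16 to 33.8889 (computed as (166 - 144)(1.6667) - (1/2)(2)(1.6667)^2), a change of 17.8889.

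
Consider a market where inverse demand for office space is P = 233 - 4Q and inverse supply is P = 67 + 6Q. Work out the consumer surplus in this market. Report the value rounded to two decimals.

551.12

Setting demand equal to supply, 166 = 10Q, so Q* = 16.6 and P* = 166.6.
CS is the area between the demand curve and P* from 0 to Q*: (1/2)(16.6)(66.4) = 551.12.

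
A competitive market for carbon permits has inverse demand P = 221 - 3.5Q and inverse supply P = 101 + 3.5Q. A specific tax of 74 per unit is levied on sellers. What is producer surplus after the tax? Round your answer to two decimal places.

Without the tax, 221 - 3.5Q = 101 + 3.5Q so Q* = 17.1429 and P* = 161.
A tax on sellers shifts supply up by 74: 221 - 3.5Q = 101 + 3.5Q + 74, so Q_t = 6.5714. Buyers pay P_b = 198; sellers receive P_s = P_b - 74 = 124.
PS = (1/2)(Q_t)(P_s - 101) = (1/2)(6.5714)(23) = 75.5714.

75.57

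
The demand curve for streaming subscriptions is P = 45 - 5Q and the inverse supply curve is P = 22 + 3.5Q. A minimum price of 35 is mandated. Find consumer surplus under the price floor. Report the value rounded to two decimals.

10.00

Free-market equilibrium: 45 - 5Q = 22 + 3.5Q gives Q* = 2.7059, P* = 31.4706.
At the floor price 35, quantity demanded is (45 - 35)/5 = 2; demand is the short side, so Q = 2 trades at P = 35.
CS is the triangle under demand above 35: (1/2)(2)(45 - 35) = 10.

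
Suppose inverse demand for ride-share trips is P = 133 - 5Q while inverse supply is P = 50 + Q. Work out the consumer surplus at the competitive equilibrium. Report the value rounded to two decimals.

Set 133 - 5Q = 50 + Q, which gives 83 = 6Q, so Q* = 13.8333 and P* = 133 - 5(13.8333) = 63.8333.
The demand choke price is 133, so CS = (1/2)(Q*)(133 - P*) = (1/2)(13.8333)(69.1667) = 478.4028.

478.40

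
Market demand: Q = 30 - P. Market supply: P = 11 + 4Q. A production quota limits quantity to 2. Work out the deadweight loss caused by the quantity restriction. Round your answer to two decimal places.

8.10

Rewriting demand in inverse form: P = 30 - Q.
Unrestricted equilibrium: Q* = (30 - 11)/(1 + 4) = 3.8.
At Q = 2 the demand price is 30 - (2) = 28 and the supply price is 11 + 4(2) = 19.
Deadweight loss is the triangle between the curves from 2 to 3.8: (1/2)(28 - 19)(3.8 - 2) = 8.1.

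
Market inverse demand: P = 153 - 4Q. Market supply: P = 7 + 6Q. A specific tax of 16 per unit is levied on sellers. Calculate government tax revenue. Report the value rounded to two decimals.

Without the tax, 153 - 4Q = 7 + 6Q so Q* = 14.6 and P* = 94.6.
With the tax, sellers need 16 more per unit: 153 - 4Q = 7 + 6Q + 16, so Q_t = 13. Buyers pay P_b = 101; sellers receive P_s = P_b - 16 = 85.
Revenue is the tax times quantity traded: 16 x 13 = 208.

208.00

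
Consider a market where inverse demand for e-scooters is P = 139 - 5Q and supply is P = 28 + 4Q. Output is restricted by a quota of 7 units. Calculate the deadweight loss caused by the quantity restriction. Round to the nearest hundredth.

Unrestricted equilibrium: Q* = (139 - 28)/(5 + 4) = 12.3333.
At Q = 7 the demand price is 139 - 5(7) = 104 and the supply price is 28 + 4(7) = 56.
Deadweight loss is the triangle between the curves from 7 to 12.3333: (1/2)(104 - 56)(12.3333 - 7) = 128.

128.00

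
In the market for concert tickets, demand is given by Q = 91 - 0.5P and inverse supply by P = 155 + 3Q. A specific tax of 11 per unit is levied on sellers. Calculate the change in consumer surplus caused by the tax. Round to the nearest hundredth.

Rewriting demand in inverse form: P = 182 - 2Q.
Without the tax, 182 - 2Q = 155 + 3Q so Q* = 5.4 and P* = 171.2.
With the tax, sellers need 11 more per unit: 182 - 2Q = 155 + 3Q + 11, so Q_t = 3.2. Buyers pay P_b = 175.6; sellers receive P_s = P_b - 11 = 164.6.
CS falls from (1/2)(5.4)(10.8) = 29.16 to (1/2)(3.2)(6.4) = 10.24, a change of -18.92.

-18.92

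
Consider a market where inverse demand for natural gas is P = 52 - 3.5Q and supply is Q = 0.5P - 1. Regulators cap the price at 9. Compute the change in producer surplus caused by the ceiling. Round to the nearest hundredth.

-70.39

Rewriting supply in inverse form: P = 2 + 2Q.
Without the control, 52 - 3.5Q = 2 + 2Q so Q* = 9.0909 and P* = 20.1818.
At the ceiling price 9, quantity supplied is (9 - 2)/2 = 3.5; supply is the short side, so Q = 3.5 trades at P = 9.
PS goes from (1/2)(9.0909)(18.1818) = 82.6446 to 12.25 (computed as (9 - 2)(3.5) - (1/2)(2)(3.5)^2), a change of -70.3946.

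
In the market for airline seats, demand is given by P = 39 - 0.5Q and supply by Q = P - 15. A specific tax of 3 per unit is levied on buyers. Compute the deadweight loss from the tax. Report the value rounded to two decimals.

Rewriting supply in inverse form: P = 15 + Q.
Pre-tax equilibrium: 39 - 0.5Q = 15 + Q gives Q* = 16, P* = 31.
A tax on buyers shifts demand down by 3: (39 - 3) - 0.5Q = 15 + Q, so Q_t = 14. Buyers pay P_b = 32; sellers receive P_s = P_b - 3 = 29.
The welfare triangle lost has base Q* - Q_t = 2 and height t = 3, so DWL = (1/2)(2)(3) = 3.

3.00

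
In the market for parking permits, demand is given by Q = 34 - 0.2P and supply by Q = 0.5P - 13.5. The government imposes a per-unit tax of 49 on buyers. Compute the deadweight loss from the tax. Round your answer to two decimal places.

Rewriting demand in inverse form: P = 170 - 5Q.
Rewriting supply in inverse form: P = 27 + 2Q.
Pre-tax equilibrium: 170 - 5Q = 27 + 2Q gives Q* = 20.4286, P* = 67.8571.
A tax on buyers shifts demand down by 49: (170 - 49) - 5Q = 27 + 2Q, so Q_t = 13.4286. Buyers pay P_b = 102.8571; sellers receive P_s = P_b - 49 = 53.8571.
Deadweight loss is the triangle between the curves from Q_t to Q*: (1/2)(20.4286 - 13.4286)(49) = 171.5.

171.50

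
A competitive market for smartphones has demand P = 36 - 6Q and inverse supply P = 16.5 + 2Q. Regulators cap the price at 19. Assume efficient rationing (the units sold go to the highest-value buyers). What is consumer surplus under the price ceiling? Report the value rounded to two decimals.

Free-market equilibrium: 36 - 6Q = 16.5 + 2Q gives Q* = 2.4375, P* = 21.375.
At P = 19, sellers supply (19 - 16.5)/2 = 1.25 while buyers want more, so the quantity traded is 1.25 at price 19.
The demand price at Q = 1.25 is 28.5. CS is the trapezoid between demand and 19 over [0, 1.25]: (1/2)[(36 - 19) + (28.5 - 19)](1.25) = 16.5625.

16.56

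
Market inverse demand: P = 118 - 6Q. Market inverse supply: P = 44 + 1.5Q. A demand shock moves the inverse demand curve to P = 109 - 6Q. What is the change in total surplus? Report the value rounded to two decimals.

Initial equilibrium: Q_0 = 9.8667, P_0 = 58.8; CS_0 = (1/2)(9.8667)(59.2) = 292.0533, PS_0 = (1/2)(9.8667)(14.8) = 73.0133.
New equilibrium: 109 - 6Q = 44 + 1.5Q gives Q_1 = 8.6667, P_1 = 57; CS_1 = 225.3333, PS_1 = 56.3333.
Change in total surplus = (225.3333 + 56.3333) - (292.0533 + 73.0133) = -83.4.

-83.40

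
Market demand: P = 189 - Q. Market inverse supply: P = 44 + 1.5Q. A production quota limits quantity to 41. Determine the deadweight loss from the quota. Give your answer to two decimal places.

Unrestricted equilibrium: Q* = (189 - 44)/(1 + 1.5) = 58.
At Q = 41 the demand price is 189 - (41) = 148 and the supply price is 44 + 1.5(41) = 105.5.
DWL = (1/2)(gap between curves at 41) x (Q* - 41) = (1/2)(42.5)(17) = 361.25.

361.25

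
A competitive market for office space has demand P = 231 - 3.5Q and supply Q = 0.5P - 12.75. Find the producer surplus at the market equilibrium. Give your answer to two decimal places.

Rewriting supply in inverse form: P = 25.5 + 2Q.
Equilibrium: 231 - 3.5Q = 25.5 + 2Q, so Q* = 37.3636 and P* = 100.2273.
PS is the area between P* and the supply curve from 0 to Q*: (1/2)(37.3636)(74.7273) = 1396.0413.

1396.04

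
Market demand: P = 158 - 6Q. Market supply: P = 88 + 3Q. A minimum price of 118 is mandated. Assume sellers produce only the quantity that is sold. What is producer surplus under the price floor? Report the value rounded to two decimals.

133.33

Free-market equilibrium: 158 - 6Q = 88 + 3Q gives Q* = 7.7778, P* = 111.3333.
At the floor price 118, quantity demanded is (158 - 118)/6 = 6.6667; demand is the short side, so Q = 6.6667 trades at P = 118.
The supply price at Q = 6.6667 is 108. PS is the trapezoid between 118 and supply over [0, 6.6667]: (1/2)[(118 - 88) + (118 - 108)](6.6667) = 133.3333.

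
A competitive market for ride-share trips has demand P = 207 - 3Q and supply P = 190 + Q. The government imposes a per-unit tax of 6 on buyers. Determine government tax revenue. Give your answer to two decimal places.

16.50

Without the tax, 207 - 3Q = 190 + Q so Q* = 4.25 and P* = 194.25.
A tax on buyers shifts demand down by 6: (207 - 6) - 3Q = 190 + Q, so Q_t = 2.75. Buyers pay P_b = 198.75; sellers receive P_s = P_b - 6 = 192.75.
Tax revenue = t x Q_t = 6 x 2.75 = 16.5.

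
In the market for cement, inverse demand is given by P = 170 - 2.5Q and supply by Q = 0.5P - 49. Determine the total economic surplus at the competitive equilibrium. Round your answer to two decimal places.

Rewriting supply in inverse form: P = 98 + 2Q.
Setting demand equal to supply, 72 = 4.5Q, so Q* = 16 and P* = 130.
CS = (1/2)(16)(40) = 320 and PS = (1/2)(16)(32) = 256, so total surplus = 576.

576.00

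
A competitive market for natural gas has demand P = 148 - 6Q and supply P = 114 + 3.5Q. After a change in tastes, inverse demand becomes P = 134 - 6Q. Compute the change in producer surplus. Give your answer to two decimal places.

-14.66

Initial equilibrium: Q_0 = 3.5789, P_0 = 126.5263; CS_0 = (1/2)(3.5789)(21.4737) = 38.4266, PS_0 = (1/2)(3.5789)(12.5263) = 22.4155.
New equilibrium: 134 - 6Q = 114 + 3.5Q gives Q_1 = 2.1053, P_1 = 121.3684; CS_1 = 13.2964, PS_1 = 7.7562.
Change in producer surplus = 7.7562 - 22.4155 = -14.6593.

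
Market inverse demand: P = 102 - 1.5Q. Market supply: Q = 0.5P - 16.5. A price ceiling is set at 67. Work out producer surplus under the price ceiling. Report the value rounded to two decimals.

Rewriting supply in inverse form: P = 33 + 2Q.
Without the control, 102 - 1.5Q = 33 + 2Q so Q* = 19.7143 and P* = 72.4286.
At the ceiling price 67, quantity supplied is (67 - 33)/2 = 17; supply is the short side, so Q = 17 trades at P = 67.
PS is the triangle above supply below 67: (1/2)(17)(67 - 33) = 289.

289.00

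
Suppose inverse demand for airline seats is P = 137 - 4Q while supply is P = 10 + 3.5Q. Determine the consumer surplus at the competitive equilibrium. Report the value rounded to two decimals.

573.48

Set 137 - 4Q = 10 + 3.5Q, which gives 127 = 7.5Q, so Q* = 16.9333 and P* = 137 - 4(16.9333) = 69.2667.
CS is the area between the demand curve and P* from 0 to Q*: (1/2)(16.9333)(67.7333) = 573.4756.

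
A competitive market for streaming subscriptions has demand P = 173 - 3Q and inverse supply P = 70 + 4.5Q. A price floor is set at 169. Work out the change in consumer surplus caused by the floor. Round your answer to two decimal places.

-280.24

Free-market equilibrium: 173 - 3Q = 70 + 4.5Q gives Q* = 13.7333, P* = 131.8.
At P = 169, buyers demand (173 - 169)/3 = 1.3333 while sellers would supply more, so the quantity traded is 1.3333 at price 169.
CS goes from (1/2)(13.7333)(41.2) = 282.9067 to 2.6667 (computed as (173 - 169)(1.3333) - (1/2)(3)(1.3333)^2), a change of -280.24.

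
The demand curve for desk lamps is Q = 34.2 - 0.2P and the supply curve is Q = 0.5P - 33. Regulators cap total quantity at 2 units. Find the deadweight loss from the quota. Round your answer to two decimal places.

Rewriting demand in inverse form: P = 171 - 5Q.
Rewriting supply in inverse form: P = 66 + 2Q.
Unrestricted equilibrium: Q* = (171 - 66)/(5 + 2) = 15.
At Q = 2 the demand price is 171 - 5(2) = 161 and the supply price is 66 + 2(2) = 70.
Deadweight loss is the triangle between the curves from 2 to 15: (1/2)(161 - 70)(15 - 2) = 591.5.

591.50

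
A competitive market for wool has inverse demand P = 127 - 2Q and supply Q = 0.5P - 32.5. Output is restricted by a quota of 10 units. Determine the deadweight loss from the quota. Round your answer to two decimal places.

60.50

Rewriting supply in inverse form: P = 65 + 2Q.
Unrestricted equilibrium: Q* = (127 - 65)/(2 + 2) = 15.5.
At Q = 10 the demand price is 127 - 2(10) = 107 and the supply price is 65 + 2(10) = 85.
Deadweight loss is the triangle between the curves from 10 to 15.5: (1/2)(107 - 85)(15.5 - 10) = 60.5.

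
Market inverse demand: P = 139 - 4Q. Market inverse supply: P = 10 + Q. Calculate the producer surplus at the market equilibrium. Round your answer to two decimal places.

332.82

Set 139 - 4Q = 10 + Q, which gives 129 = 5Q, so Q* = 25.8 and P* = 139 - 4(25.8) = 35.8.
Producer surplus is the triangle above supply below P*: (1/2)(25.8)(35.8 - 10) = (1/2)(25.8)(25.8) = 332.82.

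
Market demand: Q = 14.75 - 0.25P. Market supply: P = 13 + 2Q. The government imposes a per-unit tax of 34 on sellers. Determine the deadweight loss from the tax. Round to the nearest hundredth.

96.33

Rewriting demand in inverse form: P = 59 - 4Q.
Pre-tax equilibrium: 59 - 4Q = 13 + 2Q gives Q* = 7.6667, P* = 28.3333.
A tax on sellers shifts supply up by 34: 59 - 4Q = 13 + 2Q + 34, so Q_t = 2. Buyers pay P_b = 51; sellers receive P_s = P_b - 34 = 17.
The welfare triangle lost has base Q* - Q_t = 5.6667 and height t = 34, so DWL = (1/2)(5.6667)(34) = 96.3333.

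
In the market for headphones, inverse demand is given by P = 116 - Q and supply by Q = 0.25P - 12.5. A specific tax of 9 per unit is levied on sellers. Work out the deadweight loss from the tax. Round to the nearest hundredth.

8.10

Rewriting supply in inverse form: P = 50 + 4Q.
Without the tax, 116 - Q = 50 + 4Q so Q* = 13.2 and P* = 102.8.
With the tax, sellers need 9 more per unit: 116 - Q = 50 + 4Q + 9, so Q_t = 11.4. Buyers pay P_b = 104.6; sellers receive P_s = P_b - 9 = 95.6.
The welfare triangle lost has base Q* - Q_t = 1.8 and height t = 9, so DWL = (1/2)(1.8)(9) = 8.1.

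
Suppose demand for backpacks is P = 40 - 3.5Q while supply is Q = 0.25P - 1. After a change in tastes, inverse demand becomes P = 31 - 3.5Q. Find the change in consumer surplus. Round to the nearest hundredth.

-17.64

Rewriting supply in inverse form: P = 4 + 4Q.
Initial equilibrium: Q_0 = 4.8, P_0 = 23.2; CS_0 = (1/2)(4.8)(16.8) = 40.32, PS_0 = (1/2)(4.8)(19.2) = 46.08.
New equilibrium: 31 - 3.5Q = 4 + 4Q gives Q_1 = 3.6, P_1 = 18.4; CS_1 = 22.68, PS_1 = 25.92.
Change in consumer surplus = 22.68 - 40.32 = -17.64.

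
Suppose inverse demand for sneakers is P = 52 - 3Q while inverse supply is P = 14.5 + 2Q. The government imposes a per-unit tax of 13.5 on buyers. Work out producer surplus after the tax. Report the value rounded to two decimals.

Without the tax, 52 - 3Q = 14.5 + 2Q so Q* = 7.5 and P* = 29.5.
A tax on buyers shifts demand down by 13.5: (52 - 13.5) - 3Q = 14.5 + 2Q, so Q_t = 4.8. Buyers pay P_b = 37.6; sellers receive P_s = P_b - 13.5 = 24.1.
PS = (1/2)(Q_t)(P_s - 14.5) = (1/2)(4.8)(9.6) = 23.04.

23.04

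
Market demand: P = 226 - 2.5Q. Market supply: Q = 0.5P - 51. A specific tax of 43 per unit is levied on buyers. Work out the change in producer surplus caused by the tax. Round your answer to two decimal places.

Rewriting supply in inverse form: P = 102 + 2Q.
Without the tax, 226 - 2.5Q = 102 + 2Q so Q* = 27.5556 and P* = 157.1111.
With the tax, buyers' net willingness to pay falls by 43: (226 - 43) - 2.5Q = 102 + 2Q, so Q_t = 18. Buyers pay P_b = 181; sellers receive P_s = P_b - 43 = 138.
PS falls from (1/2)(27.5556)(55.1111) = 759.3086 to (1/2)(18)(36) = 324, a change of -435.3086.

-435.31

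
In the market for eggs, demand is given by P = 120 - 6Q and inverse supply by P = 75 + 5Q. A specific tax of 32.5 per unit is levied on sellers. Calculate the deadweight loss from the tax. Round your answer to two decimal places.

Without the tax, 120 - 6Q = 75 + 5Q so Q* = 4.0909 and P* = 95.4545.
A tax on sellers shifts supply up by 32.5: 120 - 6Q = 75 + 5Q + 32.5, so Q_t = 1.1364. Buyers pay P_b = 113.1818; sellers receive P_s = P_b - 32.5 = 80.6818.
Deadweight loss is the triangle between the curves from Q_t to Q*: (1/2)(4.0909 - 1.1364)(32.5) = 48.0114.

48.01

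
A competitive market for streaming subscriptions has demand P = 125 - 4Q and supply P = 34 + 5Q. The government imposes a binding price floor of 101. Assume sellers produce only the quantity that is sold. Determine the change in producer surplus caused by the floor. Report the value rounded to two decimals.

Free-market equilibrium: 125 - 4Q = 34 + 5Q gives Q* = 10.1111, P* = 84.5556.
At the floor price 101, quantity demanded is (125 - 101)/4 = 6; demand is the short side, so Q = 6 trades at P = 101.
PS goes from (1/2)(10.1111)(50.5556) = 255.5864 to 312 (computed as (101 - 34)(6) - (1/2)(5)(6)^2), a change of 56.4136.

56.41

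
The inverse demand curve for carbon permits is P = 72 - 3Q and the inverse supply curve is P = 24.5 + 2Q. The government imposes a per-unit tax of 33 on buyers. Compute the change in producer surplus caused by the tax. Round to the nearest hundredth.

Pre-tax equilibrium: 72 - 3Q = 24.5 + 2Q gives Q* = 9.5, P* = 43.5.
A tax on buyers shifts demand down by 33: (72 - 33) - 3Q = 24.5 + 2Q, so Q_t = 2.9. Buyers pay P_b = 63.3; sellers receive P_s = P_b - 33 = 30.3.
PS falls from (1/2)(9.5)(19) = 90.25 to (1/2)(2.9)(5.8) = 8.41, a change of -81.84.

-81.84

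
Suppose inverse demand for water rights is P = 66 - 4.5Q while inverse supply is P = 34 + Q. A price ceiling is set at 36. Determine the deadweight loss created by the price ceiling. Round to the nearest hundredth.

Without the control, 66 - 4.5Q = 34 + Q so Q* = 5.8182 and P* = 39.8182.
At P = 36, sellers supply (36 - 34)/1 = 2 while buyers want more, so the quantity traded is 2 at price 36.
At Q = 2 the demand price is 57 and the supply price is 36. Deadweight loss is the triangle between the curves from 2 to 5.8182: (1/2)(57 - 36)(5.8182 - 2) = 40.0909.

40.09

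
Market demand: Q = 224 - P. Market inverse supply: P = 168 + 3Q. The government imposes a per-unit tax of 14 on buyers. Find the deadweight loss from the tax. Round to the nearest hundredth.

24.50

Rewriting demand in inverse form: P = 224 - Q.
Without the tax, 224 - Q = 168 + 3Q so Q* = 14 and P* = 210.
A tax on buyers shifts demand down by 14: (224 - 14) - Q = 168 + 3Q, so Q_t = 10.5. Buyers pay P_b = 213.5; sellers receive P_s = P_b - 14 = 199.5.
The welfare triangle lost has base Q* - Q_t = 3.5 and height t = 14, so DWL = (1/2)(3.5)(14) = 24.5.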